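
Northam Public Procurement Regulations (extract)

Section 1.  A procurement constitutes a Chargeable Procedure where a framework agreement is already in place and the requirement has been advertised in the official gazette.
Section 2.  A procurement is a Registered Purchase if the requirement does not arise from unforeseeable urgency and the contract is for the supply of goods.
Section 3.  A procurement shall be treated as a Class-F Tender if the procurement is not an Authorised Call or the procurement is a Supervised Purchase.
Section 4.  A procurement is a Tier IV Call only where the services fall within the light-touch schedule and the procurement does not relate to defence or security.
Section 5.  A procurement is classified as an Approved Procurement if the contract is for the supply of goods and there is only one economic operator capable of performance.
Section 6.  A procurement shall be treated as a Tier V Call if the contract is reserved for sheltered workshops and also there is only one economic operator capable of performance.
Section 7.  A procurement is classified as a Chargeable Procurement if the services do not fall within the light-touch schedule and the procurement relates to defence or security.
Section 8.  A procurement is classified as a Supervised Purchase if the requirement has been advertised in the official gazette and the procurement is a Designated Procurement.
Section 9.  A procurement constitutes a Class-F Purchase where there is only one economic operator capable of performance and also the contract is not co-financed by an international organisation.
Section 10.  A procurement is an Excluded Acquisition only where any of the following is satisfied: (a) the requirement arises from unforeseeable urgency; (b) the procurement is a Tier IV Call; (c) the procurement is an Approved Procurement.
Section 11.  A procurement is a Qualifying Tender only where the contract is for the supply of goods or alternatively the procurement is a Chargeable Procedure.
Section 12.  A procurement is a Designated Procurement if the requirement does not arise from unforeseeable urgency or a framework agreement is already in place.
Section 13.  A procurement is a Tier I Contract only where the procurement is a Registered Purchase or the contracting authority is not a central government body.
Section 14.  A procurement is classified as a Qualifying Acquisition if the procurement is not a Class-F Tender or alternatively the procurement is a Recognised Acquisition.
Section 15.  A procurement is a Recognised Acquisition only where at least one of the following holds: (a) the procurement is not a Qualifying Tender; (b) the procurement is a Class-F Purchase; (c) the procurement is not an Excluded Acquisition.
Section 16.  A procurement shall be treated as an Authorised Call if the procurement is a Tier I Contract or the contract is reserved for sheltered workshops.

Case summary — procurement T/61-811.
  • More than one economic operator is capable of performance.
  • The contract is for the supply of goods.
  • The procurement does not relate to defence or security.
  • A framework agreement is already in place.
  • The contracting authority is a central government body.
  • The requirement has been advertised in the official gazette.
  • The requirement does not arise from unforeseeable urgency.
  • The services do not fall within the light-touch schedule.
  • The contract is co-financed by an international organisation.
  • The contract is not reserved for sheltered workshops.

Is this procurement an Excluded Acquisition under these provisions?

No

section 4 — Tier IV Call: [the services fall within the light-touch schedule? no] AND [the procurement does not relate to defence or security? yes] → not satisfied.
section 5 — Approved Procurement: [the contract is for the supply of goods? yes] AND [there is only one economic operator capable of performance? no] → not satisfied.
section 10 — Excluded Acquisition: [the requirement arises from unforeseeable urgency? no] OR [Tier IV Call (section 4)? no] OR [Approved Procurement (section 5)? no] → not satisfied.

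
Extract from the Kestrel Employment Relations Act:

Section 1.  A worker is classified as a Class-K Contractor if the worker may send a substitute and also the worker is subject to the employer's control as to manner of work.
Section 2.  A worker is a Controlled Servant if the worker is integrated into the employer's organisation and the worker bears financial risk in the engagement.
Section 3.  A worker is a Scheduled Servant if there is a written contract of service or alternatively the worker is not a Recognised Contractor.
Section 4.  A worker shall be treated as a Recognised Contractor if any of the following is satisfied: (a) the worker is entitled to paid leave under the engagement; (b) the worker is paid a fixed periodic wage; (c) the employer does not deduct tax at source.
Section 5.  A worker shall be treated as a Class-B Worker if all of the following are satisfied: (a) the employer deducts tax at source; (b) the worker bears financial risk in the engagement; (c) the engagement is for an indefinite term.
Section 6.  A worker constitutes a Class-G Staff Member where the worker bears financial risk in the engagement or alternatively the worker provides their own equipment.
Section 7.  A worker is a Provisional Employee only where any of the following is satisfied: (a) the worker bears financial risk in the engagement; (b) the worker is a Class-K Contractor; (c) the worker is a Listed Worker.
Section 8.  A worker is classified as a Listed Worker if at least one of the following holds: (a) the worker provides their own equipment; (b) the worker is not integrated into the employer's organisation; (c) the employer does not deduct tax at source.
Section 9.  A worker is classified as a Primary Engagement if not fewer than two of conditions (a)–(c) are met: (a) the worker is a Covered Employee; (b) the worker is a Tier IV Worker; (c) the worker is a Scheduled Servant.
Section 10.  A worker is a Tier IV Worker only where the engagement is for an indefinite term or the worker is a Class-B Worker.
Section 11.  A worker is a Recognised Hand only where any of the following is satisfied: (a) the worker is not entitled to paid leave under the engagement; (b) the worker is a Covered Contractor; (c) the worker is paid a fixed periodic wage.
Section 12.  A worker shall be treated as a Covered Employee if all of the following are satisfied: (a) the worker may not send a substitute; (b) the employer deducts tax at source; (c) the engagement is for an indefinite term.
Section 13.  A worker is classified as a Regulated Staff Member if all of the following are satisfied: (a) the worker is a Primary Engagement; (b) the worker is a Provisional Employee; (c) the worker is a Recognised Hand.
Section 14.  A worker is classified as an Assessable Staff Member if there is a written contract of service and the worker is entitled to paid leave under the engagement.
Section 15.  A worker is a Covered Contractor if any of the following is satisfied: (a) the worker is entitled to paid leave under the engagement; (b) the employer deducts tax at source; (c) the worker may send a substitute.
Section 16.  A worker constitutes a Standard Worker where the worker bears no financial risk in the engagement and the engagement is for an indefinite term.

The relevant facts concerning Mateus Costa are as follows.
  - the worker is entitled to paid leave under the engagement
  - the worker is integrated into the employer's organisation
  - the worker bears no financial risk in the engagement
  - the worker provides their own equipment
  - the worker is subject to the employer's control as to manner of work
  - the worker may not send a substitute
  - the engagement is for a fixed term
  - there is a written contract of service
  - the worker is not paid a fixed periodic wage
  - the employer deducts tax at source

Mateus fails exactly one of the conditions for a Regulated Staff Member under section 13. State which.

Under section 12: the worker may not send a substitute? yes; and the employer deducts tax at source? yes; and the engagement is for an indefinite term? no. So the worker is not a Covered Employee.
Under section 5: the employer deducts tax at source? yes; and the worker bears financial risk in the engagement? no; and the engagement is for an indefinite term? no. So the worker is not a Class-B Worker.
Under section 10: the engagement is for an indefinite term? no; or Class-B Worker (section 5)? no. So the worker is not a Tier IV Worker.
Under section 4: the worker is entitled to paid leave under the engagement? yes; or the worker is paid a fixed periodic wage? no; or the employer does not deduct tax at source? no. So the worker is a Recognised Contractor.
Under section 3: there is a written contract of service? yes; or not a Recognised Contractor (section 4)? no. So the worker is a Scheduled Servant.
Under section 9: Covered Employee (section 12)? no; Tier IV Worker (section 10)? no; Scheduled Servant (section 3)? yes — 1 of 3 hold (need ≥2) → not satisfied.
Under section 1: the worker may send a substitute? no; and the worker is subject to the employer's control as to manner of work? yes. So the worker is not a Class-K Contractor.
Under section 8: the worker provides their own equipment? yes; or the worker is not integrated into the employer's organisation? no; or the employer does not deduct tax at source? no. So the worker is a Listed Worker.
Under section 7: the worker bears financial risk in the engagement? no; or Class-K Contractor (section 1)? no; or Listed Worker (section 8)? yes. So the worker is a Provisional Employee.
Under section 15: the worker is entitled to paid leave under the engagement? yes; or the employer deducts tax at source? yes; or the worker may send a substitute? no. So the worker is a Covered Contractor.
Under section 11: the worker is not entitled to paid leave under the engagement? no; or Covered Contractor (section 15)? yes; or the worker is paid a fixed periodic wage? no. So the worker is a Recognised Hand.
Under section 13: Primary Engagement (section 9)? no; and Provisional Employee (section 7)? yes; and Recognised Hand (section 11)? yes. So the worker is not a Regulated Staff Member.

Primary Engagement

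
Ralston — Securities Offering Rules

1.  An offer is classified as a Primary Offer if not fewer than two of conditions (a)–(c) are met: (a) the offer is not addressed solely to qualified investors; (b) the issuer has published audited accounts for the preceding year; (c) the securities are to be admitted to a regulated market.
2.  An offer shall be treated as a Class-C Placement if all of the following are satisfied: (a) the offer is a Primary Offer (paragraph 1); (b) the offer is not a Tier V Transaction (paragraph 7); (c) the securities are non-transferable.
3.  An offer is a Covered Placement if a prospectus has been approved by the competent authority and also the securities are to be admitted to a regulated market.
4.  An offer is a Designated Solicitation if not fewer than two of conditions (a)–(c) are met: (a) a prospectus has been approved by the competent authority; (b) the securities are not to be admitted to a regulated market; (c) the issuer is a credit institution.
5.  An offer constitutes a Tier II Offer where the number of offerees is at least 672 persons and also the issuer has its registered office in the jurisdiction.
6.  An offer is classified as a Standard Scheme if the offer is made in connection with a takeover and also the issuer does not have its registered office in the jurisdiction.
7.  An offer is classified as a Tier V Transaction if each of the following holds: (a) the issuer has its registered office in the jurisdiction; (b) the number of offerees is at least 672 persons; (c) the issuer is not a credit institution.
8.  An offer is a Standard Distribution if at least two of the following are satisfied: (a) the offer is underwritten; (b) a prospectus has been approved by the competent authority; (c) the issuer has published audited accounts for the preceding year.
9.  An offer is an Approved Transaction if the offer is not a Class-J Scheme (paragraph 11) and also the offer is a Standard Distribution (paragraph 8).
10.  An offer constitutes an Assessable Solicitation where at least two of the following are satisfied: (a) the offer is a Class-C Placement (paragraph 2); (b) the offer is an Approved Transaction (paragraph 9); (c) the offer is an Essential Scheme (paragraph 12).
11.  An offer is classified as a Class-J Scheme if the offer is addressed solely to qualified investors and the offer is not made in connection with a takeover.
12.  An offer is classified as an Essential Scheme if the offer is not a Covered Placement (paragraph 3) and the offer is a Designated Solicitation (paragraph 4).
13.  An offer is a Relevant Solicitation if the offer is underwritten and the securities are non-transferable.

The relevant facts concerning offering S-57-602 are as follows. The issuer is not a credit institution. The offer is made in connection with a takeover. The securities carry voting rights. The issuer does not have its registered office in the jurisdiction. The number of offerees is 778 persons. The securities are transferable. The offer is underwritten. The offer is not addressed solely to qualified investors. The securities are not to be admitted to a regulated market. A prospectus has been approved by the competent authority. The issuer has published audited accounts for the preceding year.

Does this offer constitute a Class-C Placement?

Under paragraph 1: the offer is not addressed solely to qualified investors? yes; the issuer has published audited accounts for the preceding year? yes; the securities are to be admitted to a regulated market? no — 2 of 3 hold (need ≥2) → satisfied.
Under paragraph 7: the issuer has its registered office in the jurisdiction? no; and number of offerees: 778 persons ≥ 672 persons? yes; and the issuer is not a credit institution? yes. So the offer is not a Tier V Transaction.
Under paragraph 2: Primary Offer (paragraph 1)? yes; and not a Tier V Transaction (paragraph 7)? yes; and the securities are non-transferable? no. So the offer is not a Class-C Placement.

No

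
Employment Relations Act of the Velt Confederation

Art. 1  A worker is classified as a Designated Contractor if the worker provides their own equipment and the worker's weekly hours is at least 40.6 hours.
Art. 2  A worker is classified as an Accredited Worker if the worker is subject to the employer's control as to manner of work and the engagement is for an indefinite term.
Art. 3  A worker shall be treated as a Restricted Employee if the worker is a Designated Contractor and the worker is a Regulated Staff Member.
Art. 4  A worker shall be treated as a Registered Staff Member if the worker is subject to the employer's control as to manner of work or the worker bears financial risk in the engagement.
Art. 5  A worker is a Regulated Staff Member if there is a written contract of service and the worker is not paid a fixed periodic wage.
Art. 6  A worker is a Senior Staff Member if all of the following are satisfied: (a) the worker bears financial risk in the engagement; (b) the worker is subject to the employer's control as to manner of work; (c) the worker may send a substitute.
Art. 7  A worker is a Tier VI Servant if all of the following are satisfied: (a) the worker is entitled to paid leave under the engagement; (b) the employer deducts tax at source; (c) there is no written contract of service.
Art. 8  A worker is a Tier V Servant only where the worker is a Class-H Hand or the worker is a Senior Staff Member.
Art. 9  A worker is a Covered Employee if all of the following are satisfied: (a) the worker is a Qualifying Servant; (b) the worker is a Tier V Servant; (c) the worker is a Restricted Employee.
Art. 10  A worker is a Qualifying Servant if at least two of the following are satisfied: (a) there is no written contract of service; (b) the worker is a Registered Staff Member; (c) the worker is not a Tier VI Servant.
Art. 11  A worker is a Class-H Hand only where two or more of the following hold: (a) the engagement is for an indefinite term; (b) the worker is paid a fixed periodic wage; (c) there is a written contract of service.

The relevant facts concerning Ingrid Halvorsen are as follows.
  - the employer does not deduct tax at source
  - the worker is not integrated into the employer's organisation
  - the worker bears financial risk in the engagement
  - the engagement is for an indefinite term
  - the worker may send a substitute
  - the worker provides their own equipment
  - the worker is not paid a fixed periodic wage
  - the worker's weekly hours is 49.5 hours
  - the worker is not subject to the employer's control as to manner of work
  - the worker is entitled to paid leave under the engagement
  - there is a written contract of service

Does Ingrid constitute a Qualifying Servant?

article 4 — Registered Staff Member: [the worker is subject to the employer's control as to manner of work? no] OR [the worker bears financial risk in the engagement? yes] → satisfied.
article 7 — Tier VI Servant: [the worker is entitled to paid leave under the engagement? yes] AND [the employer deducts tax at source? no] AND [there is no written contract of service? no] → not satisfied.
article 10 — Qualifying Servant: there is no written contract of service? no; Registered Staff Member (article 4)? yes; not a Tier VI Servant (article 7)? yes — 2 of 3 hold (need ≥2) → satisfied.

Yes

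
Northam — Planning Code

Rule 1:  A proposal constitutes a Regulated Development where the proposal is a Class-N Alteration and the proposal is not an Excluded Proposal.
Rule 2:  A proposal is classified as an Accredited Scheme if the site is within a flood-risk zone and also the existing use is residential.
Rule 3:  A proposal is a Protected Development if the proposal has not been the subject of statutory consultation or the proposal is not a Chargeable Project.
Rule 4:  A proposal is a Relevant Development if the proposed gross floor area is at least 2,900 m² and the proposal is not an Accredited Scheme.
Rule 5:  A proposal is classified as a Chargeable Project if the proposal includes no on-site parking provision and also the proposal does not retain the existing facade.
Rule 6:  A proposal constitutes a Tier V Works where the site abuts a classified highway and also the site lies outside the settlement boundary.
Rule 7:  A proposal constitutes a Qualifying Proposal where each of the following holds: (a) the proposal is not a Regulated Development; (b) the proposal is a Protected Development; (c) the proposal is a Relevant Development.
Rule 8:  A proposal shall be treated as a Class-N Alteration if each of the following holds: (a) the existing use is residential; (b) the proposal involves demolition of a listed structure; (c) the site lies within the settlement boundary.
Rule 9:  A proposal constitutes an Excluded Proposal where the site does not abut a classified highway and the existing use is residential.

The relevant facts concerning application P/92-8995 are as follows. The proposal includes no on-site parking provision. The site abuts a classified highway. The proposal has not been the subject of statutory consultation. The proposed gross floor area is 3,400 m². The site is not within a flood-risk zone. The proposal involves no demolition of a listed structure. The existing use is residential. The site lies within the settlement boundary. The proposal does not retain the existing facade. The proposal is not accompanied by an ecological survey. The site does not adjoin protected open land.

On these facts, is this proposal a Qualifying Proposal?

Yes

rule 8 — Class-N Alteration: [the existing use is residential? yes] AND [the proposal involves demolition of a listed structure? no] AND [the site lies within the settlement boundary? yes] → not satisfied.
rule 9 — Excluded Proposal: [the site does not abut a classified highway? no] AND [the existing use is residential? yes] → not satisfied.
rule 1 — Regulated Development: [Class-N Alteration (rule 8)? no] AND [not an Excluded Proposal (rule 9)? yes] → not satisfied.
rule 5 — Chargeable Project: [the proposal includes no on-site parking provision? yes] AND [the proposal does not retain the existing facade? yes] → satisfied.
rule 3 — Protected Development: [the proposal has not been the subject of statutory consultation? yes] OR [not a Chargeable Project (rule 5)? no] → satisfied.
rule 2 — Accredited Scheme: [the site is within a flood-risk zone? no] AND [the existing use is residential? yes] → not satisfied.
rule 4 — Relevant Development: [proposed gross floor area: 3,400 m² ≥ 2,900 m²? yes] AND [not an Accredited Scheme (rule 2)? yes] → satisfied.
rule 7 — Qualifying Proposal: [not a Regulated Development (rule 1)? yes] AND [Protected Development (rule 3)? yes] AND [Relevant Development (rule 4)? yes] → satisfied.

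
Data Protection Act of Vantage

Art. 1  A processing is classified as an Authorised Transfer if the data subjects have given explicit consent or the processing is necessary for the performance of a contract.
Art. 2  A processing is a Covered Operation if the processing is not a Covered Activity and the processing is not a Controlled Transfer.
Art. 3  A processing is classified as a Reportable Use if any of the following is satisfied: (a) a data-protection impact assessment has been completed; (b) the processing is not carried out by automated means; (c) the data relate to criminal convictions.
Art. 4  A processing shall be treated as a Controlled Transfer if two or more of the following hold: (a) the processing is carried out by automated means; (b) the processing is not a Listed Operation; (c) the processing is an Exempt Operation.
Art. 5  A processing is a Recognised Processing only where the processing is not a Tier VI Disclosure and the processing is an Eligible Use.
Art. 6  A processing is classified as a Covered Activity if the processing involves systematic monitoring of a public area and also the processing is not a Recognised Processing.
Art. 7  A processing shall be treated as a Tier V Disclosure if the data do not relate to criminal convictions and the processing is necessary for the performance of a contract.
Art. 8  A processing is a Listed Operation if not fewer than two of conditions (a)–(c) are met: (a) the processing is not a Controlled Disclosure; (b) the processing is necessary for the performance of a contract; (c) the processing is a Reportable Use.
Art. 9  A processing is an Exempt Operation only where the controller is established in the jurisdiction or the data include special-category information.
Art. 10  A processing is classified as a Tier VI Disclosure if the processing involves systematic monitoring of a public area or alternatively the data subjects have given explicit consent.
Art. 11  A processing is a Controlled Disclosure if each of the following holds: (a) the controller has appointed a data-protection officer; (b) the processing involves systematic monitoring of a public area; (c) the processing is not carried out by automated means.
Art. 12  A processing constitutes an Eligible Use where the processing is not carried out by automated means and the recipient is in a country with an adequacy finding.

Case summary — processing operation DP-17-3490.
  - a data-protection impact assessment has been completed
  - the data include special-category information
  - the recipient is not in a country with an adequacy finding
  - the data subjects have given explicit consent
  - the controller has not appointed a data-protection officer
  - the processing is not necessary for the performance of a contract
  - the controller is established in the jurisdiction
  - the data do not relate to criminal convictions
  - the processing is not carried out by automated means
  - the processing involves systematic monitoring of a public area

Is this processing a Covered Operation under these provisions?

No

Under article 10: the processing involves systematic monitoring of a public area? yes; or the data subjects have given explicit consent? yes. So the processing is a Tier VI Disclosure.
Under article 12: the processing is not carried out by automated means? yes; and the recipient is in a country with an adequacy finding? no. So the processing is not an Eligible Use.
Under article 5: not a Tier VI Disclosure (article 10)? no; and Eligible Use (article 12)? no. So the processing is not a Recognised Processing.
Under article 6: the processing involves systematic monitoring of a public area? yes; and not a Recognised Processing (article 5)? yes. So the processing is a Covered Activity.
Under article 11: the controller has appointed a data-protection officer? no; and the processing involves systematic monitoring of a public area? yes; and the processing is not carried out by automated means? yes. So the processing is not a Controlled Disclosure.
Under article 3: a data-protection impact assessment has been completed? yes; or the processing is not carried out by automated means? yes; or the data relate to criminal convictions? no. So the processing is a Reportable Use.
Under article 8: not a Controlled Disclosure (article 11)? yes; the processing is necessary for the performance of a contract? no; Reportable Use (article 3)? yes — 2 of 3 hold (need ≥2) → satisfied.
Under article 9: the controller is established in the jurisdiction? yes; or the data include special-category information? yes. So the processing is an Exempt Operation.
Under article 4: the processing is carried out by automated means? no; not a Listed Operation (article 8)? no; Exempt Operation (article 9)? yes — 1 of 3 hold (need ≥2) → not satisfied.
Under article 2: not a Covered Activity (article 6)? no; and not a Controlled Transfer (article 4)? yes. So the processing is not a Covered Operation.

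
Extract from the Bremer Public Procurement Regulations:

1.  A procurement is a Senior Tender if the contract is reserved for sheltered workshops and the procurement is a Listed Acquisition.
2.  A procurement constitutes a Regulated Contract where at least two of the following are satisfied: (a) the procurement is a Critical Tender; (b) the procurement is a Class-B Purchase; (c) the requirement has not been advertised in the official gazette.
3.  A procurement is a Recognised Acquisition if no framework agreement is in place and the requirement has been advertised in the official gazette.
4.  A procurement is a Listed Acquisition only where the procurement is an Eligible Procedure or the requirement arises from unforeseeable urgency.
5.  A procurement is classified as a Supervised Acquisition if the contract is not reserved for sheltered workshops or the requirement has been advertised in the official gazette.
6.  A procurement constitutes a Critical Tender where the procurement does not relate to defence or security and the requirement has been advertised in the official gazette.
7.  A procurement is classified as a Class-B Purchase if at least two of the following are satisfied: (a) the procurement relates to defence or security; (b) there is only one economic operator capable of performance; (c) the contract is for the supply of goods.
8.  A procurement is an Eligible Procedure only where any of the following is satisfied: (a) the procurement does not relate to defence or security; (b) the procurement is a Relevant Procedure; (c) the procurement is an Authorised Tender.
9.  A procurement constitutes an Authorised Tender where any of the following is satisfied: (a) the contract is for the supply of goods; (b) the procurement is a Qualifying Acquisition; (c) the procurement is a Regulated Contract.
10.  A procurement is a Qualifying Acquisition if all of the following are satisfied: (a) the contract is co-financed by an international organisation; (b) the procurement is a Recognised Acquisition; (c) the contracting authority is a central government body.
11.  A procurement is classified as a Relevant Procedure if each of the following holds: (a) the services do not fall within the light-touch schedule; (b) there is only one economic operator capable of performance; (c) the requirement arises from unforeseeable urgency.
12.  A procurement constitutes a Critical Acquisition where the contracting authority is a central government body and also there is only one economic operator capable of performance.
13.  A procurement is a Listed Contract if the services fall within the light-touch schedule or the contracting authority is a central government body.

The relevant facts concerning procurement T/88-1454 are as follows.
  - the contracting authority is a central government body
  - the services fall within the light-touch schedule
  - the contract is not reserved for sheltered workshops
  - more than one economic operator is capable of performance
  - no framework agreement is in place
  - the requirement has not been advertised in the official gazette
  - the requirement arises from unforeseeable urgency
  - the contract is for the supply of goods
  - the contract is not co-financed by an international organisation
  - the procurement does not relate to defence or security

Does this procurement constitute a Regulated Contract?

paragraph 6 — Critical Tender: [the procurement does not relate to defence or security? yes] AND [the requirement has been advertised in the official gazette? no] → not satisfied.
paragraph 7 — Class-B Purchase: the procurement relates to defence or security? no; there is only one economic operator capable of performance? no; the contract is for the supply of goods? yes — 1 of 3 hold (need ≥2) → not satisfied.
paragraph 2 — Regulated Contract: Critical Tender (paragraph 6)? no; Class-B Purchase (paragraph 7)? no; the requirement has not been advertised in the official gazette? yes — 1 of 3 hold (need ≥2) → not satisfied.

No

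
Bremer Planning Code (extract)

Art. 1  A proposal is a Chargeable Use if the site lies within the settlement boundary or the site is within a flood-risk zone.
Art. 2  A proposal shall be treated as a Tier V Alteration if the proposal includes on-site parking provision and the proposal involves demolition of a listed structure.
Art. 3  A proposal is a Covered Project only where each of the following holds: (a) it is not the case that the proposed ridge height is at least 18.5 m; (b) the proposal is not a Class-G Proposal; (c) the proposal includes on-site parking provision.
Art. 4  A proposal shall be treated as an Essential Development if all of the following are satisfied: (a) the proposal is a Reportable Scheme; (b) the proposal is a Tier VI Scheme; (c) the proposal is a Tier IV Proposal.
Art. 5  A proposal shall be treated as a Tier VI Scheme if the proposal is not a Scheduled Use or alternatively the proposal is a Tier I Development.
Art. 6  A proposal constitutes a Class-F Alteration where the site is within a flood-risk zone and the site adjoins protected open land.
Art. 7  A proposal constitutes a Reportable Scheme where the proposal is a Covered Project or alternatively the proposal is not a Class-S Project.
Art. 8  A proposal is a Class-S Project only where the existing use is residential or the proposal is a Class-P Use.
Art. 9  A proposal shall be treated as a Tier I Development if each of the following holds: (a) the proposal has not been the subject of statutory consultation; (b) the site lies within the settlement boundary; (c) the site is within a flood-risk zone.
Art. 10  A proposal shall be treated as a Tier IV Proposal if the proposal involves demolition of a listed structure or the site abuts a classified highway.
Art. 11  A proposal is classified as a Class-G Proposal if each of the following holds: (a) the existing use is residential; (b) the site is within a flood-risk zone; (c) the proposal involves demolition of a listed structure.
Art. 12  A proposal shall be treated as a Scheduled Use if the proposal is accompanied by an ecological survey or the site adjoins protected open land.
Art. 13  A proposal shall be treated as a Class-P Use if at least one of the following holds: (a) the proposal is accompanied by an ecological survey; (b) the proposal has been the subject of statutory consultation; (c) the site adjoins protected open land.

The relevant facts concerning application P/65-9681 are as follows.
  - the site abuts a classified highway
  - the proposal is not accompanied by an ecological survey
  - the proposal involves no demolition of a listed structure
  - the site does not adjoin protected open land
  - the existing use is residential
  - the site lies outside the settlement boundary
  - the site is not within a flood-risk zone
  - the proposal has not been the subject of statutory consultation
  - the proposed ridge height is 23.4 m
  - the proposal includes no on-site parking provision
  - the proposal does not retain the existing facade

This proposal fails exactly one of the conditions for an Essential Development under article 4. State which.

article 11 — Class-G Proposal: [the existing use is residential? yes] AND [the site is within a flood-risk zone? no] AND [the proposal involves demolition of a listed structure? no] → not satisfied.
article 3 — Covered Project: [proposed ridge height: 23.4 m ≥ 18.5 m? yes, so negated condition no] AND [not a Class-G Proposal (article 11)? yes] AND [the proposal includes on-site parking provision? no] → not satisfied.
article 13 — Class-P Use: [the proposal is accompanied by an ecological survey? no] OR [the proposal has been the subject of statutory consultation? no] OR [the site adjoins protected open land? no] → not satisfied.
article 8 — Class-S Project: [the existing use is residential? yes] OR [Class-P Use (article 13)? no] → satisfied.
article 7 — Reportable Scheme: [Covered Project (article 3)? no] OR [not a Class-S Project (article 8)? no] → not satisfied.
article 12 — Scheduled Use: [the proposal is accompanied by an ecological survey? no] OR [the site adjoins protected open land? no] → not satisfied.
article 9 — Tier I Development: [the proposal has not been the subject of statutory consultation? yes] AND [the site lies within the settlement boundary? no] AND [the site is within a flood-risk zone? no] → not satisfied.
article 5 — Tier VI Scheme: [not a Scheduled Use (article 12)? yes] OR [Tier I Development (article 9)? no] → satisfied.
article 10 — Tier IV Proposal: [the proposal involves demolition of a listed structure? no] OR [the site abuts a classified highway? yes] → satisfied.
article 4 — Essential Development: [Reportable Scheme (article 7)? no] AND [Tier VI Scheme (article 5)? yes] AND [Tier IV Proposal (article 10)? yes] → not satisfied.

Reportable Scheme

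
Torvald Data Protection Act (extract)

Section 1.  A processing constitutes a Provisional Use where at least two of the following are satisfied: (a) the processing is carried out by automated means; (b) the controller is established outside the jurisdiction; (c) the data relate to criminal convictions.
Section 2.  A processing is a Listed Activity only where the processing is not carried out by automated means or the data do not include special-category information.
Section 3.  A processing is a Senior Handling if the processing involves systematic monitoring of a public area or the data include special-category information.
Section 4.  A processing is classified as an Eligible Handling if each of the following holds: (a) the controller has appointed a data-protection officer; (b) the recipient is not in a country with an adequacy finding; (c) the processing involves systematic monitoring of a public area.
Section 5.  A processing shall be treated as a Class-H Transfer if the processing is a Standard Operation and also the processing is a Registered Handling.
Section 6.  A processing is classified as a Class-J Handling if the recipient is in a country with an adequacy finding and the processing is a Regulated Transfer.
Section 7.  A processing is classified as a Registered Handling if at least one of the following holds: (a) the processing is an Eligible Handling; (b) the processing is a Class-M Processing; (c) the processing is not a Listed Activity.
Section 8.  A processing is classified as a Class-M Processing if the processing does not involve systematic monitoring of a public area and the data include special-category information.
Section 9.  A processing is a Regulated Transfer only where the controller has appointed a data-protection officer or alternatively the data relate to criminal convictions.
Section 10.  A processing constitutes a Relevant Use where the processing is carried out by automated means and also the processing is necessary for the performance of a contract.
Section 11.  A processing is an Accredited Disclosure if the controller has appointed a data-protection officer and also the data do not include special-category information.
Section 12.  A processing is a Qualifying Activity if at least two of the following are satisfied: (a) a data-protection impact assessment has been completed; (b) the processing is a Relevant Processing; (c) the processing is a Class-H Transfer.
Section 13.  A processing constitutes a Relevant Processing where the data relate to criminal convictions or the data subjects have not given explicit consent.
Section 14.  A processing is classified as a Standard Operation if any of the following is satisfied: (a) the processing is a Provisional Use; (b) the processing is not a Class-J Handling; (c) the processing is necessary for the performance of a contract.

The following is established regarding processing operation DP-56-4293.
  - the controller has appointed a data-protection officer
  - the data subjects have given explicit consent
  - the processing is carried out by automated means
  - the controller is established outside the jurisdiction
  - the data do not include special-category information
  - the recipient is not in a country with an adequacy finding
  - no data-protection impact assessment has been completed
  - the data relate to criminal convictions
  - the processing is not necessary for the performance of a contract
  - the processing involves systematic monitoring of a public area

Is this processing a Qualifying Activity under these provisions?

Yes

Under section 13: the data relate to criminal convictions? yes; or the data subjects have not given explicit consent? no. So the processing is a Relevant Processing.
Under section 1: the processing is carried out by automated means? yes; the controller is established outside the jurisdiction? yes; the data relate to criminal convictions? yes — 3 of 3 hold (need ≥2) → satisfied.
Under section 9: the controller has appointed a data-protection officer? yes; or the data relate to criminal convictions? yes. So the processing is a Regulated Transfer.
Under section 6: the recipient is in a country with an adequacy finding? no; and Regulated Transfer (section 9)? yes. So the processing is not a Class-J Handling.
Under section 14: Provisional Use (section 1)? yes; or not a Class-J Handling (section 6)? yes; or the processing is necessary for the performance of a contract? no. So the processing is a Standard Operation.
Under section 4: the controller has appointed a data-protection officer? yes; and the recipient is not in a country with an adequacy finding? yes; and the processing involves systematic monitoring of a public area? yes. So the processing is an Eligible Handling.
Under section 8: the processing does not involve systematic monitoring of a public area? no; and the data include special-category information? no. So the processing is not a Class-M Processing.
Under section 2: the processing is not carried out by automated means? no; or the data do not include special-category information? yes. So the processing is a Listed Activity.
Under section 7: Eligible Handling (section 4)? yes; or Class-M Processing (section 8)? no; or not a Listed Activity (section 2)? no. So the processing is a Registered Handling.
Under section 5: Standard Operation (section 14)? yes; and Registered Handling (section 7)? yes. So the processing is a Class-H Transfer.
Under section 12: a data-protection impact assessment has been completed? no; Relevant Processing (section 13)? yes; Class-H Transfer (section 5)? yes — 2 of 3 hold (need ≥2) → satisfied.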